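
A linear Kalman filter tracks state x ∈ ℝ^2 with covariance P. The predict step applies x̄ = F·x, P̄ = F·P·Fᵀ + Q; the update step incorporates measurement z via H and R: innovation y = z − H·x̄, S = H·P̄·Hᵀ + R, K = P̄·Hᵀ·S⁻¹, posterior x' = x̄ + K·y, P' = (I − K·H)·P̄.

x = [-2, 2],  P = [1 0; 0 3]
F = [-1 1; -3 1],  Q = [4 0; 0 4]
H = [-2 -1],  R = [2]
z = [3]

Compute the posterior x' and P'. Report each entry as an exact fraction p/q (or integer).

x' = [-61/37, 30/37]
P' = [54/37 -86/37; -86/37 200/37]

x̄ = F·x = [4, 8]
P̄ = F·P·Fᵀ + Q = [8 6; 6 16]
y = z − H·x̄ = [19]
S = H·P̄·Hᵀ + R = [74]
K = P̄·Hᵀ·S⁻¹ = [-11/37; -14/37]
x' = x̄ + K·y = [-61/37, 30/37]
P' = (I − K·H)·P̄ = [54/37 -86/37; -86/37 200/37]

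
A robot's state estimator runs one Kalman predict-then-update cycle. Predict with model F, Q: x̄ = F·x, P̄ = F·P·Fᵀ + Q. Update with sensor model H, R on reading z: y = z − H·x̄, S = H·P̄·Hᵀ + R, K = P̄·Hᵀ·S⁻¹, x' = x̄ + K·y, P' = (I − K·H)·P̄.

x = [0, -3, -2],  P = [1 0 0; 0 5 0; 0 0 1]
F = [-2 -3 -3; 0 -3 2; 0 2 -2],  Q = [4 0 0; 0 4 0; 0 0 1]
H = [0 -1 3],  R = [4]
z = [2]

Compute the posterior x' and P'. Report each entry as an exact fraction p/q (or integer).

x' = [1949/162, 415/486, 445/486]
P' = [1979/54 583/162 145/162; 583/162 1733/486 371/486; 145/162 371/486 269/486]

x̄ = F·x = [15, 5, -2]
P̄ = F·P·Fᵀ + Q = [62 39 -24; 39 53 -34; -24 -34 25]
y = z − H·x̄ = [13]
S = H·P̄·Hᵀ + R = [486]
K = P̄·Hᵀ·S⁻¹ = [-37/162; -155/486; 109/486]
x' = x̄ + K·y = [1949/162, 415/486, 445/486]
P' = (I − K·H)·P̄ = [1979/54 583/162 145/162; 583/162 1733/486 371/486; 145/162 371/486 269/486]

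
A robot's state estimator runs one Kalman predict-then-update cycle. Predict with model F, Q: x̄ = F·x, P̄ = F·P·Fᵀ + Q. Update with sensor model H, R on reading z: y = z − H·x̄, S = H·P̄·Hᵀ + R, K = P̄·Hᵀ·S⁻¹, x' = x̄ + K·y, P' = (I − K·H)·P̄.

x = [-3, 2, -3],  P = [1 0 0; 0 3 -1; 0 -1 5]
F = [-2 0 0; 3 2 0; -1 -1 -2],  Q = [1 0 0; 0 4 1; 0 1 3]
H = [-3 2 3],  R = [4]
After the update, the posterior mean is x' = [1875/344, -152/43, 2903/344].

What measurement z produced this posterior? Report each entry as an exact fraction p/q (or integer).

x̄ = F·x = [6, -5, 7]
P̄ = F·P·Fᵀ + Q = [5 -6 2; -6 25 -4; 2 -4 23]
S = H·P̄·Hᵀ + R = [344]
K = P̄·Hᵀ·S⁻¹ = [-21/344; 7/43; 55/344]
x' − x̄ = [-189/344, 63/43, 495/344] = K·y
y = (KᵀK)⁻¹·Kᵀ·(x' − x̄) = [9]
z = y + H·x̄ = [9] + [-7] = [2]

z = [2]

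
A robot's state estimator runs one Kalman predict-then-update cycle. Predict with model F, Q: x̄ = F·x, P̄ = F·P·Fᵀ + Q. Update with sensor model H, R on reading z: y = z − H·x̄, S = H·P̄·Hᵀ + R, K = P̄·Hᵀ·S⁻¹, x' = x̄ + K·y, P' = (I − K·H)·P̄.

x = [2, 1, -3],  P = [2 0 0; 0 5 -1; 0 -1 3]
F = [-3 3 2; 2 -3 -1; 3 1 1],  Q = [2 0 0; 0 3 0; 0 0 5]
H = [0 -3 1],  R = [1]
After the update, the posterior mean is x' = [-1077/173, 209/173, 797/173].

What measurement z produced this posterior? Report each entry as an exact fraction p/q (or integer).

x̄ = F·x = [-9, 4, 4]
P̄ = F·P·Fᵀ + Q = [65 -54 -2; -54 53 -2; -2 -2 29]
S = H·P̄·Hᵀ + R = [519]
K = P̄·Hᵀ·S⁻¹ = [160/519; -161/519; 35/519]
x' − x̄ = [480/173, -483/173, 105/173] = K·y
y = (KᵀK)⁻¹·Kᵀ·(x' − x̄) = [9]
z = y + H·x̄ = [9] + [-8] = [1]

z = [1]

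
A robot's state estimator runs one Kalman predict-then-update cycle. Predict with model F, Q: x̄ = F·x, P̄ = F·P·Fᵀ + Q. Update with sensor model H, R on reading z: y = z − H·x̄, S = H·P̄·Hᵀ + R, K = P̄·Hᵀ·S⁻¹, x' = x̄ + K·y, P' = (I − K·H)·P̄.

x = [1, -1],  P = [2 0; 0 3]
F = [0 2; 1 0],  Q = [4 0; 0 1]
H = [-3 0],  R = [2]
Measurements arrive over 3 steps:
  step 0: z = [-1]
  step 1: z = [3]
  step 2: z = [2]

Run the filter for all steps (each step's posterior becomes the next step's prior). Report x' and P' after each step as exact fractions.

step 0: x' = [22/73, 1], P' = [16/73 0; 0 3]
step 1: x' = [-70/73, 22/73], P' = [16/73 0; 0 89/73]
step 2: x' = [-1900/2989, -70/73], P' = [648/2989 0; 0 89/73]

step 0: x̄ = F·x = [-2, 1]
step 0: P̄ = F·P·Fᵀ + Q = [16 0; 0 3]
step 0: y = z − H·x̄ = [-7]
step 0: S = H·P̄·Hᵀ + R = [146]
step 0: K = P̄·Hᵀ·S⁻¹ = [-24/73; 0]
step 0: x' = x̄ + K·y = [22/73, 1]
step 0: P' = (I − K·H)·P̄ = [16/73 0; 0 3]
step 1: x̄ = F·x = [2, 22/73]
step 1: P̄ = F·P·Fᵀ + Q = [16 0; 0 89/73]
step 1: y = z − H·x̄ = [9]
step 1: S = H·P̄·Hᵀ + R = [146]
step 1: K = P̄·Hᵀ·S⁻¹ = [-24/73; 0]
step 1: x' = x̄ + K·y = [-70/73, 22/73]
step 1: P' = (I − K·H)·P̄ = [16/73 0; 0 89/73]
step 2: x̄ = F·x = [44/73, -70/73]
step 2: P̄ = F·P·Fᵀ + Q = [648/73 0; 0 89/73]
step 2: y = z − H·x̄ = [278/73]
step 2: S = H·P̄·Hᵀ + R = [5978/73]
step 2: K = P̄·Hᵀ·S⁻¹ = [-972/2989; 0]
step 2: x' = x̄ + K·y = [-1900/2989, -70/73]
step 2: P' = (I − K·H)·P̄ = [648/2989 0; 0 89/73]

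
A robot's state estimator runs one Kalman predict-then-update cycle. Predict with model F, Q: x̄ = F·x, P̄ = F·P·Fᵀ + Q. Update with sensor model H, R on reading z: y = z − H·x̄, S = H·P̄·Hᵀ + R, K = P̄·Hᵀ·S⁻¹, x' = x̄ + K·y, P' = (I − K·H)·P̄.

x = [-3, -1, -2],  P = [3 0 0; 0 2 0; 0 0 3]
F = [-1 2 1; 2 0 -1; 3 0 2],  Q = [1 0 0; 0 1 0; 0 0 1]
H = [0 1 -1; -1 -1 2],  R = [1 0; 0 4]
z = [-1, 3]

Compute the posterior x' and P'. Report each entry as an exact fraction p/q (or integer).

x̄ = F·x = [-1, -4, -13]
P̄ = F·P·Fᵀ + Q = [15 -9 -3; -9 16 12; -3 12 40]
y = z − H·x̄ = [-10, 24]
S = H·P̄·Hᵀ + R = [33 -54; -54 141]
K = P̄·Hᵀ·S⁻¹ = [-166/193 -80/193; 494/579 259/579; -38/579 277/579]
x' = x̄ + K·y = [-453/193, -1040/579, -499/579]
P' = (I − K·H)·P̄ = [939/193 287/193 453/193; 287/193 2885/579 797/193; 453/193 797/193 2429/579]

x' = [-453/193, -1040/579, -499/579]
P' = [939/193 287/193 453/193; 287/193 2885/579 797/193; 453/193 797/193 2429/579]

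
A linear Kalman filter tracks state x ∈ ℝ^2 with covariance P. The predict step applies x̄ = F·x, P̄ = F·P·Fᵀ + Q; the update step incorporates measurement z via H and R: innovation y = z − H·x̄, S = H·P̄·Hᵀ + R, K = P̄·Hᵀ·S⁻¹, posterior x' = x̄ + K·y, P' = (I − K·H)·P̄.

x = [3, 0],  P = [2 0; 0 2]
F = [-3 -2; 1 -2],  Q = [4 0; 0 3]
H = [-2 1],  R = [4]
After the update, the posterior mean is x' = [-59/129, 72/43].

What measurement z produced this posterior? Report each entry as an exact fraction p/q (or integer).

z = [2]

x̄ = F·x = [-9, 3]
P̄ = F·P·Fᵀ + Q = [30 2; 2 13]
S = H·P̄·Hᵀ + R = [129]
K = P̄·Hᵀ·S⁻¹ = [-58/129; 3/43]
x' − x̄ = [1102/129, -57/43] = K·y
y = (KᵀK)⁻¹·Kᵀ·(x' − x̄) = [-19]
z = y + H·x̄ = [-19] + [21] = [2]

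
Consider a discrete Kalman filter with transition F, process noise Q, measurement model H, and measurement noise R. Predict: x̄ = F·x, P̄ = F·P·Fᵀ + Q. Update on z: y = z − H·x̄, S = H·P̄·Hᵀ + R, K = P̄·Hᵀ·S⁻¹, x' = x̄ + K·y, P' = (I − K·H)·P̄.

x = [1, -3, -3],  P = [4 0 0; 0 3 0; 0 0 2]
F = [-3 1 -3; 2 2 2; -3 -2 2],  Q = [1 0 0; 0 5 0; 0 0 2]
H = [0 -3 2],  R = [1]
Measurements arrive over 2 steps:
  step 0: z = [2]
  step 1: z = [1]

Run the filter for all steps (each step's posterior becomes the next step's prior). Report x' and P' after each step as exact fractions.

step 0: x' = [3/67, -2721/469, -3607/469], P' = [2752/67 -399/67 -594/67; -399/67 6417/938 4768/469; -594/67 4768/469 7202/469]
step 1: x' = [-1743307/2469816, -34990141/2469816, -12808363/617454], P' = [15383735/2469816 -9298987/2469816 -3410467/617454; -9298987/2469816 137410331/2469816 51474191/617454; -3410467/617454 51474191/617454 38641798/308727]

step 0: x̄ = F·x = [3, -10, -3]
step 0: P̄ = F·P·Fᵀ + Q = [58 -30 18; -30 41 -28; 18 -28 58]
step 0: y = z − H·x̄ = [-22]
step 0: S = H·P̄·Hᵀ + R = [938]
step 0: K = P̄·Hᵀ·S⁻¹ = [9/67; -179/938; 100/469]
step 0: x' = x̄ + K·y = [3/67, -2721/469, -3607/469]
step 0: P' = (I − K·H)·P̄ = [2752/67 -399/67 -594/67; -399/67 6417/938 4768/469; -594/67 4768/469 7202/469]
step 1: x̄ = F·x = [8037/469, -1802/67, -1835/469]
step 1: P̄ = F·P·Fᵀ + Q = [310355/938 -15769/67 141038/469; -15769/67 14797/67 -9052/67; 141038/469 -9052/67 194192/469]
step 1: y = z − H·x̄ = [-33703/469]
step 1: S = H·P̄·Hᵀ + R = [2469816/469]
step 1: K = P̄·Hᵀ·S⁻¹ = [613225/2469816; -437465/2469816; 144619/617454]
step 1: x' = x̄ + K·y = [-1743307/2469816, -34990141/2469816, -12808363/617454]
step 1: P' = (I − K·H)·P̄ = [15383735/2469816 -9298987/2469816 -3410467/617454; -9298987/2469816 137410331/2469816 51474191/617454; -3410467/617454 51474191/617454 38641798/308727]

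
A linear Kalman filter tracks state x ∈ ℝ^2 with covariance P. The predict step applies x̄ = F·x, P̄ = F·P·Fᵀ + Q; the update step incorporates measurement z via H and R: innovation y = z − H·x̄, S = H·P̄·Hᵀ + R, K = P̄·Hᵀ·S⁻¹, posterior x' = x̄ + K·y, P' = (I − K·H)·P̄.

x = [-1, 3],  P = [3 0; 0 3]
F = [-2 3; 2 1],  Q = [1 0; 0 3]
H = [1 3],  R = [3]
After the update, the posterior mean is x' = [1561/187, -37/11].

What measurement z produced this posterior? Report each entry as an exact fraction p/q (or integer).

z = [-2]

x̄ = F·x = [11, 1]
P̄ = F·P·Fᵀ + Q = [40 -3; -3 18]
S = H·P̄·Hᵀ + R = [187]
K = P̄·Hᵀ·S⁻¹ = [31/187; 3/11]
x' − x̄ = [-496/187, -48/11] = K·y
y = (KᵀK)⁻¹·Kᵀ·(x' − x̄) = [-16]
z = y + H·x̄ = [-16] + [14] = [-2]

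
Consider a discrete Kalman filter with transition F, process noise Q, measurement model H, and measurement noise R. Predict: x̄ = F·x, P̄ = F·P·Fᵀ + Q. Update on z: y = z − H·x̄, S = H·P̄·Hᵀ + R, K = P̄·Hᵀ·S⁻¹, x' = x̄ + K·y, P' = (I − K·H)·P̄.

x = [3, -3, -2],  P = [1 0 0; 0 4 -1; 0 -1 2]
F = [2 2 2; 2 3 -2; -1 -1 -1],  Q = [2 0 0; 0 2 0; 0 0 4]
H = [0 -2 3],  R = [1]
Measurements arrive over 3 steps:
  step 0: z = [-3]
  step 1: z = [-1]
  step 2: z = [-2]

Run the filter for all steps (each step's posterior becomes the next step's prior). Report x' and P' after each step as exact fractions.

step 0: x̄ = F·x = [-4, 1, 2]
step 0: P̄ = F·P·Fᵀ + Q = [22 18 -10; 18 62 -9; -10 -9 9]
step 0: y = z − H·x̄ = [-7]
step 0: S = H·P̄·Hᵀ + R = [438]
step 0: K = P̄·Hᵀ·S⁻¹ = [-11/73; -151/438; 15/146]
step 0: x' = x̄ + K·y = [-215/73, 1495/438, 187/146]
step 0: P' = (I − K·H)·P̄ = [880/73 -347/73 -235/73; -347/73 4355/438 951/146; -235/73 951/146 639/146]
step 1: x̄ = F·x = [766/219, 261/146, -383/219]
step 1: P̄ = F·P·Fᵀ + Q = [20986/219 4078/73 -10274/219; 4078/73 6973/146 -2039/73; -10274/219 -2039/73 6013/219]
step 1: y = z − H·x̄ = [571/73]
step 1: S = H·P̄·Hᵀ + R = [56526/73]
step 1: K = P̄·Hᵀ·S⁻¹ = [-9215/28263; -6545/28263; 10091/56526]
step 1: x' = x̄ + K·y = [26777/28263, -1339/56526, -19925/56526]
step 1: P' = (I − K·H)·P̄ = [381872/28263 -73532/28263 -52093/28263; -73532/28263 352463/56526 115306/28263; -52093/28263 115306/28263 157105/56526]
step 2: x̄ = F·x = [32290/28263, 47647/18842, -16145/28263]
step 2: P̄ = F·P·Fᵀ + Q = [2520598/28263 588653/9421 -1232036/28263; 588653/9421 1089997/18842 -588653/18842; -1232036/28263 -588653/18842 729070/28263]
step 2: y = z − H·x̄ = [44950/9421]
step 2: S = H·P̄·Hᵀ + R = [7908543/9421]
step 2: K = P̄·Hᵀ·S⁻¹ = [-803114/2636181; -3945953/15817086; 439241/2636181]
step 2: x' = x̄ + K·y = [-820070/2636181, 21170551/15817086, 589835/2636181]
step 2: P' = (I − K·H)·P̄ = [3301622/292909 -3474068/2636181 -861250/878727; -3474068/2636181 177266873/31634172 9628940/2636181; -861250/878727 9628940/2636181 729523/292909]

step 0: x' = [-215/73, 1495/438, 187/146], P' = [880/73 -347/73 -235/73; -347/73 4355/438 951/146; -235/73 951/146 639/146]
step 1: x' = [26777/28263, -1339/56526, -19925/56526], P' = [381872/28263 -73532/28263 -52093/28263; -73532/28263 352463/56526 115306/28263; -52093/28263 115306/28263 157105/56526]
step 2: x' = [-820070/2636181, 21170551/15817086, 589835/2636181], P' = [3301622/292909 -3474068/2636181 -861250/878727; -3474068/2636181 177266873/31634172 9628940/2636181; -861250/878727 9628940/2636181 729523/292909]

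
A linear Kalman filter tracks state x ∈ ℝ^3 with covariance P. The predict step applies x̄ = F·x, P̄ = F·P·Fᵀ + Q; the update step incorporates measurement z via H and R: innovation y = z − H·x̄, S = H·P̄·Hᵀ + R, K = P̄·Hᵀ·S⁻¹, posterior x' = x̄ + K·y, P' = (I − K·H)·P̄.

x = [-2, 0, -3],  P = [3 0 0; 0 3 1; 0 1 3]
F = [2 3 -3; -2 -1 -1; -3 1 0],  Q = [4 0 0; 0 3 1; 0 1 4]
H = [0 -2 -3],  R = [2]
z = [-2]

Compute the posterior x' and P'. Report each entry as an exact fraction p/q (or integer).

x' = [235/29, 133/58, -24/29]
P' = [1328/29 -75/29 48/29; -75/29 5059/580 -828/145; 48/29 -828/145 574/145]

x̄ = F·x = [5, 7, 6]
P̄ = F·P·Fᵀ + Q = [52 -12 -12; -12 23 15; -12 15 34]
y = z − H·x̄ = [30]
S = H·P̄·Hᵀ + R = [580]
K = P̄·Hᵀ·S⁻¹ = [3/29; -91/580; -33/145]
x' = x̄ + K·y = [235/29, 133/58, -24/29]
P' = (I − K·H)·P̄ = [1328/29 -75/29 48/29; -75/29 5059/580 -828/145; 48/29 -828/145 574/145]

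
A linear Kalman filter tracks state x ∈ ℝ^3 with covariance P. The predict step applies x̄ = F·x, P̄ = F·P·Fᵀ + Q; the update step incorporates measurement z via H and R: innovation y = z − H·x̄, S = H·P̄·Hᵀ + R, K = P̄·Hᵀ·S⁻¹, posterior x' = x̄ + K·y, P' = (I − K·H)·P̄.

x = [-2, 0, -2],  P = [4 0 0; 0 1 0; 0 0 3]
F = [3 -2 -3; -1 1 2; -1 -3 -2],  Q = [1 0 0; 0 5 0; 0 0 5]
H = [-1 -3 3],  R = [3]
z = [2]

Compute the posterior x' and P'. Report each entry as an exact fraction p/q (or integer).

x̄ = F·x = [0, -2, 6]
P̄ = F·P·Fᵀ + Q = [68 -32 12; -32 22 -11; 12 -11 30]
y = z − H·x̄ = [-22]
S = H·P̄·Hᵀ + R = [473]
K = P̄·Hᵀ·S⁻¹ = [64/473; -67/473; 111/473]
x' = x̄ + K·y = [-128/43, 48/43, 36/43]
P' = (I − K·H)·P̄ = [28068/473 -10848/473 -1428/473; -10848/473 5917/473 2234/473; -1428/473 2234/473 1869/473]

x' = [-128/43, 48/43, 36/43]
P' = [28068/473 -10848/473 -1428/473; -10848/473 5917/473 2234/473; -1428/473 2234/473 1869/473]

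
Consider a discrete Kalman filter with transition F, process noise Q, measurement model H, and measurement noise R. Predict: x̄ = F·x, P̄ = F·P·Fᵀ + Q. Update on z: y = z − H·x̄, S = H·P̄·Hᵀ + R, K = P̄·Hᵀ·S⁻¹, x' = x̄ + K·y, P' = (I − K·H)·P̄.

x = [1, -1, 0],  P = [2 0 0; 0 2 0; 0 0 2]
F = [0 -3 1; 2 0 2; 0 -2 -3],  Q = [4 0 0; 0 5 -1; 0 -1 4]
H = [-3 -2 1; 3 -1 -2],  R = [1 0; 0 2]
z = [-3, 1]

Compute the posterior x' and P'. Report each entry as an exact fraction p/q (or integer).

x̄ = F·x = [3, 2, 2]
P̄ = F·P·Fᵀ + Q = [24 4 6; 4 21 -13; 6 -13 30]
y = z − H·x̄ = [8, -2]
S = H·P̄·Hᵀ + R = [395 -231; -231 211]
K = P̄·Hᵀ·S⁻¹ = [-1339/14992 2513/14992; -5105/14992 -4381/14992; 1319/29984 -2677/29984]
x' = x̄ + K·y = [14619/7496, -1047/7496, 37937/14992]
P' = (I − K·H)·P̄ = [59997/7496 -36233/7496 213711/14992; -36233/7496 23637/7496 -127955/14992; 213711/14992 -127955/14992 771765/29984]

x' = [14619/7496, -1047/7496, 37937/14992]
P' = [59997/7496 -36233/7496 213711/14992; -36233/7496 23637/7496 -127955/14992; 213711/14992 -127955/14992 771765/29984]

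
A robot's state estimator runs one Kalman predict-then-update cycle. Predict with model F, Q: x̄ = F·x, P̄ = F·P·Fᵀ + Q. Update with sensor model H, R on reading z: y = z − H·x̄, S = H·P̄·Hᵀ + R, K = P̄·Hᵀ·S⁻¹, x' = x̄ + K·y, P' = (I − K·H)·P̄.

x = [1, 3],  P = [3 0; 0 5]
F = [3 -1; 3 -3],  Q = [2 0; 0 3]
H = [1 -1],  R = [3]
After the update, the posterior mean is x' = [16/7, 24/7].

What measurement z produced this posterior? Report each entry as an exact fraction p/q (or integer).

x̄ = F·x = [0, -6]
P̄ = F·P·Fᵀ + Q = [34 42; 42 75]
S = H·P̄·Hᵀ + R = [28]
K = P̄·Hᵀ·S⁻¹ = [-2/7; -33/28]
x' − x̄ = [16/7, 66/7] = K·y
y = (KᵀK)⁻¹·Kᵀ·(x' − x̄) = [-8]
z = y + H·x̄ = [-8] + [6] = [-2]

z = [-2]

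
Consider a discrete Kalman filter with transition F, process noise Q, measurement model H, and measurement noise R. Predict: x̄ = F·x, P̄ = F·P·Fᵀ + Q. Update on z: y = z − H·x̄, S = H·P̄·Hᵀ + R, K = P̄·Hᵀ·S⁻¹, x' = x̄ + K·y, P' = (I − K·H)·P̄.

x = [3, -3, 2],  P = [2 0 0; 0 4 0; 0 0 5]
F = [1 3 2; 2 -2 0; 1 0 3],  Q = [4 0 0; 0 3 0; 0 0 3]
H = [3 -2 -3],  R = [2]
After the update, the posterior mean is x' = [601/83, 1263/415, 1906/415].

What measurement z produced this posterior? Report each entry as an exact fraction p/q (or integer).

x̄ = F·x = [-2, 12, 9]
P̄ = F·P·Fᵀ + Q = [62 -20 32; -20 27 4; 32 4 50]
S = H·P̄·Hᵀ + R = [830]
K = P̄·Hᵀ·S⁻¹ = [13/83; -63/415; -31/415]
x' − x̄ = [767/83, -3717/415, -1829/415] = K·y
y = (KᵀK)⁻¹·Kᵀ·(x' − x̄) = [59]
z = y + H·x̄ = [59] + [-57] = [2]

z = [2]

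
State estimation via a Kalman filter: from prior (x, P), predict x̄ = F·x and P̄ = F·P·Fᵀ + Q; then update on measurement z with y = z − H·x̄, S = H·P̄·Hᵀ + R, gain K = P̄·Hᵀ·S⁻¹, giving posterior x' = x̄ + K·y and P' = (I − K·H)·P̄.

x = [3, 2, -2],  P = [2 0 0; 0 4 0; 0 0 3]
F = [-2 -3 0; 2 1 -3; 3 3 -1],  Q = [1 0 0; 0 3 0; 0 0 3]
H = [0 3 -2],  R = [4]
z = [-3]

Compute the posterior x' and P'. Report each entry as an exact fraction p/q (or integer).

x̄ = F·x = [-12, 14, 17]
P̄ = F·P·Fᵀ + Q = [45 -20 -48; -20 42 33; -48 33 60]
y = z − H·x̄ = [-11]
S = H·P̄·Hᵀ + R = [226]
K = P̄·Hᵀ·S⁻¹ = [18/113; 30/113; -21/226]
x' = x̄ + K·y = [-1554/113, 1252/113, 4073/226]
P' = (I − K·H)·P̄ = [4437/113 -3340/113 -5046/113; -3340/113 2946/113 4359/113; -5046/113 4359/113 13119/226]

x' = [-1554/113, 1252/113, 4073/226]
P' = [4437/113 -3340/113 -5046/113; -3340/113 2946/113 4359/113; -5046/113 4359/113 13119/226]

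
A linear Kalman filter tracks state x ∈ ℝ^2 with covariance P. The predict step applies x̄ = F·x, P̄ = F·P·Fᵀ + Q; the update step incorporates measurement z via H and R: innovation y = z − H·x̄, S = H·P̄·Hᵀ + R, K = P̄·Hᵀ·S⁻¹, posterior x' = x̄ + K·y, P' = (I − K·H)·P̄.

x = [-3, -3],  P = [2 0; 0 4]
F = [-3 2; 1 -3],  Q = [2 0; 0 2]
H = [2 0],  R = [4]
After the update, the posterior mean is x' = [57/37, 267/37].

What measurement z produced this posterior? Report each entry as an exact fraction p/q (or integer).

z = [3]

x̄ = F·x = [3, 6]
P̄ = F·P·Fᵀ + Q = [36 -30; -30 40]
S = H·P̄·Hᵀ + R = [148]
K = P̄·Hᵀ·S⁻¹ = [18/37; -15/37]
x' − x̄ = [-54/37, 45/37] = K·y
y = (KᵀK)⁻¹·Kᵀ·(x' − x̄) = [-3]
z = y + H·x̄ = [-3] + [6] = [3]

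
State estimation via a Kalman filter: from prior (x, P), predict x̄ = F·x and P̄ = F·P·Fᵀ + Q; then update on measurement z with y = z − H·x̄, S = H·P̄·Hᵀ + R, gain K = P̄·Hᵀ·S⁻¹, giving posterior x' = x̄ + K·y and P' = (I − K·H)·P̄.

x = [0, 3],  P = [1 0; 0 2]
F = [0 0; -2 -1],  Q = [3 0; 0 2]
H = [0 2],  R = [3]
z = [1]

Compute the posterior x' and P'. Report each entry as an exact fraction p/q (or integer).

x̄ = F·x = [0, -3]
P̄ = F·P·Fᵀ + Q = [3 0; 0 8]
y = z − H·x̄ = [7]
S = H·P̄·Hᵀ + R = [35]
K = P̄·Hᵀ·S⁻¹ = [0; 16/35]
x' = x̄ + K·y = [0, 1/5]
P' = (I − K·H)·P̄ = [3 0; 0 24/35]

x' = [0, 1/5]
P' = [3 0; 0 24/35]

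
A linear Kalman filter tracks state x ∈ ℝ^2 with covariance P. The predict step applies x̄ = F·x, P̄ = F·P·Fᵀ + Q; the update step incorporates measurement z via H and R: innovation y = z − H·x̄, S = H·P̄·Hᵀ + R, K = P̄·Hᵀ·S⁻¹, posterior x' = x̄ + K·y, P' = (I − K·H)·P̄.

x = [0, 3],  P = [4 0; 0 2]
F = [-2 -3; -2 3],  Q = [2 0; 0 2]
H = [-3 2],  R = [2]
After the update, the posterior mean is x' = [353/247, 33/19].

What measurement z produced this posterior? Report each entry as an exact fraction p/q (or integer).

z = [-1]

x̄ = F·x = [-9, 9]
P̄ = F·P·Fᵀ + Q = [36 -2; -2 36]
S = H·P̄·Hᵀ + R = [494]
K = P̄·Hᵀ·S⁻¹ = [-56/247; 3/19]
x' − x̄ = [2576/247, -138/19] = K·y
y = (KᵀK)⁻¹·Kᵀ·(x' − x̄) = [-46]
z = y + H·x̄ = [-46] + [45] = [-1]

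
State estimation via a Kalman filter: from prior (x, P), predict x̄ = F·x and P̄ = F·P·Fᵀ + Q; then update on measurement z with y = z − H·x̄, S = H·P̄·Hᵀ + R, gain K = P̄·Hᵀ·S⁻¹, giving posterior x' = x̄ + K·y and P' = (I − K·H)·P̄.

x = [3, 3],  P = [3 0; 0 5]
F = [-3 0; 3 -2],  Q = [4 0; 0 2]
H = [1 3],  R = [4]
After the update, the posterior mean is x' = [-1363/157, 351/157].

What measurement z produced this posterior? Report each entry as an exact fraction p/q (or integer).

z = [-2]

x̄ = F·x = [-9, 3]
P̄ = F·P·Fᵀ + Q = [31 -27; -27 49]
S = H·P̄·Hᵀ + R = [314]
K = P̄·Hᵀ·S⁻¹ = [-25/157; 60/157]
x' − x̄ = [50/157, -120/157] = K·y
y = (KᵀK)⁻¹·Kᵀ·(x' − x̄) = [-2]
z = y + H·x̄ = [-2] + [0] = [-2]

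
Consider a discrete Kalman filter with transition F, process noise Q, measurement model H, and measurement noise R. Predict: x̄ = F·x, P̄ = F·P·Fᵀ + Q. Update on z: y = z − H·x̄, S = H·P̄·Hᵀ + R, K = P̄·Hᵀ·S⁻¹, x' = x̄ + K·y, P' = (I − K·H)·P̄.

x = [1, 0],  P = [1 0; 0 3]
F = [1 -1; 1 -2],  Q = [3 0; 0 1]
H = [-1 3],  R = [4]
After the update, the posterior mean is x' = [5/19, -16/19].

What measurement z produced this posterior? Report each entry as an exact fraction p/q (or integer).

x̄ = F·x = [1, 1]
P̄ = F·P·Fᵀ + Q = [7 7; 7 14]
S = H·P̄·Hᵀ + R = [95]
K = P̄·Hᵀ·S⁻¹ = [14/95; 7/19]
x' − x̄ = [-14/19, -35/19] = K·y
y = (KᵀK)⁻¹·Kᵀ·(x' − x̄) = [-5]
z = y + H·x̄ = [-5] + [2] = [-3]

z = [-3]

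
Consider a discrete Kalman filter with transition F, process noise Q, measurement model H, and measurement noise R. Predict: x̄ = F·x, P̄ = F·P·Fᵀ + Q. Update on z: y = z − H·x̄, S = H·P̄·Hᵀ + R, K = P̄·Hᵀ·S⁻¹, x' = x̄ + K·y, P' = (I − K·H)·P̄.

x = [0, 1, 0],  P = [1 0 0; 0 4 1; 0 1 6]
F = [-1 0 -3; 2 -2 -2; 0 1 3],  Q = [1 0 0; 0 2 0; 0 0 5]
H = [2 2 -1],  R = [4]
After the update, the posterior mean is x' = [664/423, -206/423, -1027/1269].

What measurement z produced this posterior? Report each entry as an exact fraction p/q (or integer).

z = [3]

x̄ = F·x = [0, -2, 1]
P̄ = F·P·Fᵀ + Q = [56 40 -57; 40 54 -52; -57 -52 69]
S = H·P̄·Hᵀ + R = [1269]
K = P̄·Hᵀ·S⁻¹ = [83/423; 80/423; -287/1269]
x' − x̄ = [664/423, 640/423, -2296/1269] = K·y
y = (KᵀK)⁻¹·Kᵀ·(x' − x̄) = [8]
z = y + H·x̄ = [8] + [-5] = [3]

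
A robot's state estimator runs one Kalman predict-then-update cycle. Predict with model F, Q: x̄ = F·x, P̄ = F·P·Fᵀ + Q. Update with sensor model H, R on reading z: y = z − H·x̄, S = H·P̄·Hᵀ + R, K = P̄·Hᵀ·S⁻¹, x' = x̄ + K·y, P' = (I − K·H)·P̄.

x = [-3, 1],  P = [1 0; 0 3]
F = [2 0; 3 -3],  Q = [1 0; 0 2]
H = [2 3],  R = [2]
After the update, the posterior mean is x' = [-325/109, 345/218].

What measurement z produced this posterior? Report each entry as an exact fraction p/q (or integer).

x̄ = F·x = [-6, -12]
P̄ = F·P·Fᵀ + Q = [5 6; 6 38]
S = H·P̄·Hᵀ + R = [436]
K = P̄·Hᵀ·S⁻¹ = [7/109; 63/218]
x' − x̄ = [329/109, 2961/218] = K·y
y = (KᵀK)⁻¹·Kᵀ·(x' − x̄) = [47]
z = y + H·x̄ = [47] + [-48] = [-1]

z = [-1]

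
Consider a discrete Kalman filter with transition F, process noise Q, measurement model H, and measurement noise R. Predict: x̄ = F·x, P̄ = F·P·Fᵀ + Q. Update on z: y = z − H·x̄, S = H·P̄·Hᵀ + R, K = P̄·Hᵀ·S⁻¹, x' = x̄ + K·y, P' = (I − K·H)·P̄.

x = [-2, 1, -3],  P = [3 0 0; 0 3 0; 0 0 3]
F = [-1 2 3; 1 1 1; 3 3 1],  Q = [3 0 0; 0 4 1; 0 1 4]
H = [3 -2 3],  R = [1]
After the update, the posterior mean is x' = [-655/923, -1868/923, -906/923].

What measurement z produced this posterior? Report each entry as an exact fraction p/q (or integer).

x̄ = F·x = [-5, -4, -6]
P̄ = F·P·Fᵀ + Q = [45 12 18; 12 13 22; 18 22 61]
S = H·P̄·Hᵀ + R = [923]
K = P̄·Hᵀ·S⁻¹ = [165/923; 76/923; 193/923]
x' − x̄ = [3960/923, 1824/923, 4632/923] = K·y
y = (KᵀK)⁻¹·Kᵀ·(x' − x̄) = [24]
z = y + H·x̄ = [24] + [-25] = [-1]

z = [-1]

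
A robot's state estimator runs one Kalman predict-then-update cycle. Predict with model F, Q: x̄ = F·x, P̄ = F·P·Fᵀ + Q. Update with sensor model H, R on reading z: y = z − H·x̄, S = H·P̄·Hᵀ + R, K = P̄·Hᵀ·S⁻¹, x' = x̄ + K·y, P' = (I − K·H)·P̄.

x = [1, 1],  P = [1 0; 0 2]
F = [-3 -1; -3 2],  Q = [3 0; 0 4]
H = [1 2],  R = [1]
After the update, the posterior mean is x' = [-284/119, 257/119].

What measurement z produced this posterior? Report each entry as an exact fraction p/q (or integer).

x̄ = F·x = [-4, -1]
P̄ = F·P·Fᵀ + Q = [14 5; 5 21]
S = H·P̄·Hᵀ + R = [119]
K = P̄·Hᵀ·S⁻¹ = [24/119; 47/119]
x' − x̄ = [192/119, 376/119] = K·y
y = (KᵀK)⁻¹·Kᵀ·(x' − x̄) = [8]
z = y + H·x̄ = [8] + [-6] = [2]

z = [2]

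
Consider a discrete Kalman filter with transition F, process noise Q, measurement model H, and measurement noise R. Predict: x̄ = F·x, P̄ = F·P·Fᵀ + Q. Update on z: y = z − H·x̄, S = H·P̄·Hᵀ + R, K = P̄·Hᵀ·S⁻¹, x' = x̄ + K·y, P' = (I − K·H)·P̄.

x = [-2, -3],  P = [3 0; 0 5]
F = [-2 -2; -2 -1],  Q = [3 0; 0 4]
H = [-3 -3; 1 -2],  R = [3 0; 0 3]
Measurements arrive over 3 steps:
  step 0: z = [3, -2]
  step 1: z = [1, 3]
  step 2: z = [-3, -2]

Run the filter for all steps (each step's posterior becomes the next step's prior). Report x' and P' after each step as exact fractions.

step 0: x' = [-8948/7711, 1791/7711], P' = [3368/7711 -1691/7711; -1691/7711 2573/7711]
step 1: x' = [419794/603777, -1700200/1811331], P' = [82830/201259 -41663/201259; -41663/201259 195965/603777]
step 2: x' = [183044867/1255242969, 1074157882/1255242969], P' = [172165340/418414323 -86613929/418414323; -86613929/418414323 135774941/418414323]

step 0: x̄ = F·x = [10, 7]
step 0: P̄ = F·P·Fᵀ + Q = [35 22; 22 21]
step 0: y = z − H·x̄ = [54, 2]
step 0: S = H·P̄·Hᵀ + R = [903 87; 87 34]
step 0: K = P̄·Hᵀ·S⁻¹ = [-1677/7711 2250/7711; -882/7711 -2279/7711]
step 0: x' = x̄ + K·y = [-8948/7711, 1791/7711]
step 0: P' = (I − K·H)·P̄ = [3368/7711 -1691/7711; -1691/7711 2573/7711]
step 1: x̄ = F·x = [14314/7711, 16105/7711]
step 1: P̄ = F·P·Fᵀ + Q = [33369/7711 8472/7711; 8472/7711 40125/7711]
step 1: y = z − H·x̄ = [98968/7711, 41029/7711]
step 1: S = H·P̄·Hᵀ + R = [837075/7711 166059/7711; 166059/7711 183114/7711]
step 1: K = P̄·Hᵀ·S⁻¹ = [-41167/201259 166156/603777; -70976/603777 -516919/1811331]
step 1: x' = x̄ + K·y = [419794/603777, -1700200/1811331]
step 1: P' = (I − K·H)·P̄ = [82830/201259 -41663/201259; -41663/201259 195965/603777]
step 2: x̄ = F·x = [881636/1811331, -818564/1811331]
step 2: P̄ = F·P·Fᵀ + Q = [2589239/603777 635956/603777; 635956/603777 3105077/603777]
step 2: y = z − H·x̄ = [-582753/201259, -2047142/603777]
step 2: S = H·P̄·Hᵀ + R = [21502461/201259 4256871/201259; 4256871/201259 4759018/201259]
step 2: K = P̄·Hᵀ·S⁻¹ = [-28517137/139471441 38377022/139471441; -16387004/139471441 -39795979/139471441]
step 2: x' = x̄ + K·y = [183044867/1255242969, 1074157882/1255242969]
step 2: P' = (I − K·H)·P̄ = [172165340/418414323 -86613929/418414323; -86613929/418414323 135774941/418414323]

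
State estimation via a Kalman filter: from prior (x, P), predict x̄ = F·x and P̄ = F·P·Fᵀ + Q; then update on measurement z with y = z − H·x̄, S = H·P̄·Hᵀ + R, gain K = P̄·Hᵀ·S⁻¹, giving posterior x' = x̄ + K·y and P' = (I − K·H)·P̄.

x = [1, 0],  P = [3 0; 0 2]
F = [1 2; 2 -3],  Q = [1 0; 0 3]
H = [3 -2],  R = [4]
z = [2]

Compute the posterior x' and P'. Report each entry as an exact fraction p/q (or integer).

x̄ = F·x = [1, 2]
P̄ = F·P·Fᵀ + Q = [12 -6; -6 33]
y = z − H·x̄ = [3]
S = H·P̄·Hᵀ + R = [316]
K = P̄·Hᵀ·S⁻¹ = [12/79; -21/79]
x' = x̄ + K·y = [115/79, 95/79]
P' = (I − K·H)·P̄ = [372/79 534/79; 534/79 843/79]

x' = [115/79, 95/79]
P' = [372/79 534/79; 534/79 843/79]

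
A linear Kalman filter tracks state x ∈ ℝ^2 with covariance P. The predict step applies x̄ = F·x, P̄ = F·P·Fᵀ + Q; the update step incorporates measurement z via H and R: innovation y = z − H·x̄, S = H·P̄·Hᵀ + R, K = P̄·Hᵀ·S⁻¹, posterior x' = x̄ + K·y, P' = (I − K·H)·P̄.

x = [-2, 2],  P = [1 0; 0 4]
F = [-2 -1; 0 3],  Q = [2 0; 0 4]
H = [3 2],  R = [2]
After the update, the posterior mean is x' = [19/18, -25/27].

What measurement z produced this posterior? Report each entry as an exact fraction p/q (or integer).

z = [1]

x̄ = F·x = [2, 6]
P̄ = F·P·Fᵀ + Q = [10 -12; -12 40]
S = H·P̄·Hᵀ + R = [108]
K = P̄·Hᵀ·S⁻¹ = [1/18; 11/27]
x' − x̄ = [-17/18, -187/27] = K·y
y = (KᵀK)⁻¹·Kᵀ·(x' − x̄) = [-17]
z = y + H·x̄ = [-17] + [18] = [1]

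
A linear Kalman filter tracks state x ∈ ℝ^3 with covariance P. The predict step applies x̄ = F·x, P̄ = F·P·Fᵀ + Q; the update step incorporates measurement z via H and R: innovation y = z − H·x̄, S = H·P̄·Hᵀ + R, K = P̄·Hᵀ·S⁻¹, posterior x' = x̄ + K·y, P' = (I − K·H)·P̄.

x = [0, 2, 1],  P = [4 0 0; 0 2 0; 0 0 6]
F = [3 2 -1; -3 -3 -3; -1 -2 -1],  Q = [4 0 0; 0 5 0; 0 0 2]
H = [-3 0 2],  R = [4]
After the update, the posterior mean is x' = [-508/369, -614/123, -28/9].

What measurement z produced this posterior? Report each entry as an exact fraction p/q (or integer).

z = [-2]

x̄ = F·x = [3, -9, -5]
P̄ = F·P·Fᵀ + Q = [54 -30 -14; -30 113 42; -14 42 20]
S = H·P̄·Hᵀ + R = [738]
K = P̄·Hᵀ·S⁻¹ = [-95/369; 29/123; 1/9]
x' − x̄ = [-1615/369, 493/123, 17/9] = K·y
y = (KᵀK)⁻¹·Kᵀ·(x' − x̄) = [17]
z = y + H·x̄ = [17] + [-19] = [-2]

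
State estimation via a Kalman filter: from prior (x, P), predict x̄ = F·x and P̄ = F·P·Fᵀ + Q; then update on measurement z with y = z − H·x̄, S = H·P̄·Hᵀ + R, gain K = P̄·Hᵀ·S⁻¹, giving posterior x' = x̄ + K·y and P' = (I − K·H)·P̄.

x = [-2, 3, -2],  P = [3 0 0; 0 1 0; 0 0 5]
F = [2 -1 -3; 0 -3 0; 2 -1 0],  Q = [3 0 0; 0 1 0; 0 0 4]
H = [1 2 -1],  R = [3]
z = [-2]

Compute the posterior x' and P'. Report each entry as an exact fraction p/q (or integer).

x' = [89/19, -131/19, -129/19]
P' = [2879/95 -159/19 1127/95; -159/19 110/19 49/19; 1127/95 49/19 1611/95]

x̄ = F·x = [-1, -9, -7]
P̄ = F·P·Fᵀ + Q = [61 3 13; 3 10 3; 13 3 17]
y = z − H·x̄ = [10]
S = H·P̄·Hᵀ + R = [95]
K = P̄·Hᵀ·S⁻¹ = [54/95; 4/19; 2/95]
x' = x̄ + K·y = [89/19, -131/19, -129/19]
P' = (I − K·H)·P̄ = [2879/95 -159/19 1127/95; -159/19 110/19 49/19; 1127/95 49/19 1611/95]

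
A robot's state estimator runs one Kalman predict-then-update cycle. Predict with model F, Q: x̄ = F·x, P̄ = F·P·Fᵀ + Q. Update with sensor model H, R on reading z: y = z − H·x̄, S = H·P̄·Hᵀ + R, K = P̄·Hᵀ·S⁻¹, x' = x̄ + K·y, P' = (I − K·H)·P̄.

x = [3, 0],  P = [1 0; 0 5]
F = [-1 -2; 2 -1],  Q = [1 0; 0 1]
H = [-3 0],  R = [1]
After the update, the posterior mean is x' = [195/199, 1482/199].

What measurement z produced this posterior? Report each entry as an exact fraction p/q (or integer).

z = [-3]

x̄ = F·x = [-3, 6]
P̄ = F·P·Fᵀ + Q = [22 8; 8 10]
S = H·P̄·Hᵀ + R = [199]
K = P̄·Hᵀ·S⁻¹ = [-66/199; -24/199]
x' − x̄ = [792/199, 288/199] = K·y
y = (KᵀK)⁻¹·Kᵀ·(x' − x̄) = [-12]
z = y + H·x̄ = [-12] + [9] = [-3]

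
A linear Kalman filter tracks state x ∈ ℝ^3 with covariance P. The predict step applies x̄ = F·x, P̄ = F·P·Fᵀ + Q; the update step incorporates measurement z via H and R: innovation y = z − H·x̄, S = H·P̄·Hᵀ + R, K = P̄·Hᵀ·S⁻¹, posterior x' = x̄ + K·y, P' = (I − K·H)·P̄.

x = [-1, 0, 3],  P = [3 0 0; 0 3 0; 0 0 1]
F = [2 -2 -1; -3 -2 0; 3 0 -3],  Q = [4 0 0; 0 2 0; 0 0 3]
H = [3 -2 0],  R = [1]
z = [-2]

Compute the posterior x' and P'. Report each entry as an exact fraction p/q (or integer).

x' = [-203/166, -203/249, -1251/166]
P' = [1547/166 1152/83 -375/166; 1152/83 5209/249 -291/83; -375/166 -291/83 1911/166]

x̄ = F·x = [-5, 3, -12]
P̄ = F·P·Fᵀ + Q = [29 -6 21; -6 41 -27; 21 -27 39]
y = z − H·x̄ = [19]
S = H·P̄·Hᵀ + R = [498]
K = P̄·Hᵀ·S⁻¹ = [33/166; -50/249; 39/166]
x' = x̄ + K·y = [-203/166, -203/249, -1251/166]
P' = (I − K·H)·P̄ = [1547/166 1152/83 -375/166; 1152/83 5209/249 -291/83; -375/166 -291/83 1911/166]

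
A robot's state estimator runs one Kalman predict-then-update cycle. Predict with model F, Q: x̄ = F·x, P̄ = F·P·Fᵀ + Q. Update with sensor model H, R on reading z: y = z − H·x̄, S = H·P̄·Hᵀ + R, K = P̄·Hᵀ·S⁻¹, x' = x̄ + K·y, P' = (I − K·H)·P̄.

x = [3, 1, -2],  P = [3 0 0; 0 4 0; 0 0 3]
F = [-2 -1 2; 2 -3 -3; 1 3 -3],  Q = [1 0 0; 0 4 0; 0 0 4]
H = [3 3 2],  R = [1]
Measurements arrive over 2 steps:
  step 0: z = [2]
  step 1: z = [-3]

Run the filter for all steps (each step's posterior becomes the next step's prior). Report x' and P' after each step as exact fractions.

step 0: x̄ = F·x = [-11, 9, 12]
step 0: P̄ = F·P·Fᵀ + Q = [29 -18 -36; -18 79 -3; -36 -3 70]
step 0: y = z − H·x̄ = [-16]
step 0: S = H·P̄·Hᵀ + R = [461]
step 0: K = P̄·Hᵀ·S⁻¹ = [-39/461; 177/461; 23/461]
step 0: x' = x̄ + K·y = [-4447/461, 1317/461, 5164/461]
step 0: P' = (I − K·H)·P̄ = [11848/461 -1395/461 -15699/461; -1395/461 5090/461 -5454/461; -15699/461 -5454/461 31741/461]
step 1: x̄ = F·x = [17905/461, -28337/461, -15988/461]
step 1: P̄ = F·P·Fᵀ + Q = [321735/461 -368776/461 -394325/461; -368776/461 487671/461 400661/461; -394325/461 400661/461 529167/461]
step 1: y = z − H·x̄ = [61889/461]
step 1: S = H·P̄·Hᵀ + R = [2839847/461]
step 1: K = P̄·Hᵀ·S⁻¹ = [-929773/2839847; 1158007/2839847; 1077342/2839847]
step 1: x' = x̄ + K·y = [-14523342/2839847, -19099456/2839847, 46143482/2839847]
step 1: P' = (I − K·H)·P̄ = [106725256/2839847 63809599/2839847 -256267169/2839847; 63809599/2839847 95294608/2839847 -238077307/2839847; -256267169/2839847 -238077307/2839847 742055385/2839847]

step 0: x' = [-4447/461, 1317/461, 5164/461], P' = [11848/461 -1395/461 -15699/461; -1395/461 5090/461 -5454/461; -15699/461 -5454/461 31741/461]
step 1: x' = [-14523342/2839847, -19099456/2839847, 46143482/2839847], P' = [106725256/2839847 63809599/2839847 -256267169/2839847; 63809599/2839847 95294608/2839847 -238077307/2839847; -256267169/2839847 -238077307/2839847 742055385/2839847]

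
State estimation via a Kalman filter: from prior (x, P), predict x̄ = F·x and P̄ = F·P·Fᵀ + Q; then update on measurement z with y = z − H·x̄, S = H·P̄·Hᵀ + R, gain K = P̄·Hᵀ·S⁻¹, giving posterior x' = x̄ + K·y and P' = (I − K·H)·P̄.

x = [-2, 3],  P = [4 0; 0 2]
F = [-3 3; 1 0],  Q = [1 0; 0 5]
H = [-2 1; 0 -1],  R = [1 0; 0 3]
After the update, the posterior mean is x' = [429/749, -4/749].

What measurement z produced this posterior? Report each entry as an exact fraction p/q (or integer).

x̄ = F·x = [15, -2]
P̄ = F·P·Fᵀ + Q = [55 -12; -12 9]
S = H·P̄·Hᵀ + R = [278 -33; -33 12]
K = P̄·Hᵀ·S⁻¹ = [-356/749 -230/749; 33/749 -471/749]
x' − x̄ = [-10806/749, 1494/749] = K·y
y = (KᵀK)⁻¹·Kᵀ·(x' − x̄) = [31, -1]
z = y + H·x̄ = [31, -1] + [-32, 2] = [-1, 1]

z = [-1, 1]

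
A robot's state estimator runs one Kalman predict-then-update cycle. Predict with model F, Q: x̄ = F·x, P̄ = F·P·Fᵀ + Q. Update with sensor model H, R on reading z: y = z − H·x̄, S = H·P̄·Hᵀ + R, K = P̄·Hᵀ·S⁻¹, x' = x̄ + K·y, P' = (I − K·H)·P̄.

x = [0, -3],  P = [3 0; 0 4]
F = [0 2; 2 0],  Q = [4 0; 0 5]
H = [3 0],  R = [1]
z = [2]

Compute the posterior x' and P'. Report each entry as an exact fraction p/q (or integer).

x̄ = F·x = [-6, 0]
P̄ = F·P·Fᵀ + Q = [20 0; 0 17]
y = z − H·x̄ = [20]
S = H·P̄·Hᵀ + R = [181]
K = P̄·Hᵀ·S⁻¹ = [60/181; 0]
x' = x̄ + K·y = [114/181, 0]
P' = (I − K·H)·P̄ = [20/181 0; 0 17]

x' = [114/181, 0]
P' = [20/181 0; 0 17]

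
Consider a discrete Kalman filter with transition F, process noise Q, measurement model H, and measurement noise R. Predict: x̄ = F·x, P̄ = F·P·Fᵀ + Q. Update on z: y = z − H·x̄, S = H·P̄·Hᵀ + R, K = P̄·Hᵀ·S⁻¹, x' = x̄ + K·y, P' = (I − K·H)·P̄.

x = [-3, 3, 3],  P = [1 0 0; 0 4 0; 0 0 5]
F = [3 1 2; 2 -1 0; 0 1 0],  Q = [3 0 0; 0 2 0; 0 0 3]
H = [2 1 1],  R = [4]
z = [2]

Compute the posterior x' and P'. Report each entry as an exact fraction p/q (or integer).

x̄ = F·x = [0, -9, 3]
P̄ = F·P·Fᵀ + Q = [36 2 4; 2 10 -4; 4 -4 7]
y = z − H·x̄ = [8]
S = H·P̄·Hᵀ + R = [181]
K = P̄·Hᵀ·S⁻¹ = [78/181; 10/181; 11/181]
x' = x̄ + K·y = [624/181, -1549/181, 631/181]
P' = (I − K·H)·P̄ = [432/181 -418/181 -134/181; -418/181 1710/181 -834/181; -134/181 -834/181 1146/181]

x' = [624/181, -1549/181, 631/181]
P' = [432/181 -418/181 -134/181; -418/181 1710/181 -834/181; -134/181 -834/181 1146/181]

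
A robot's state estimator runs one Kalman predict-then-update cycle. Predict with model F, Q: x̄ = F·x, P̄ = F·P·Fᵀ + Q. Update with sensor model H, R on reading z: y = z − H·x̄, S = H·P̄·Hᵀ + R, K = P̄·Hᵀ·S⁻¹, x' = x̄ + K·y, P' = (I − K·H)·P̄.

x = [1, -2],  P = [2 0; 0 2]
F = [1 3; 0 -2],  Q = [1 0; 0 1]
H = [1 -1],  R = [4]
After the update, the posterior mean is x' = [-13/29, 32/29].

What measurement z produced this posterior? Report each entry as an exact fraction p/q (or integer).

z = [-1]

x̄ = F·x = [-5, 4]
P̄ = F·P·Fᵀ + Q = [21 -12; -12 9]
S = H·P̄·Hᵀ + R = [58]
K = P̄·Hᵀ·S⁻¹ = [33/58; -21/58]
x' − x̄ = [132/29, -84/29] = K·y
y = (KᵀK)⁻¹·Kᵀ·(x' − x̄) = [8]
z = y + H·x̄ = [8] + [-9] = [-1]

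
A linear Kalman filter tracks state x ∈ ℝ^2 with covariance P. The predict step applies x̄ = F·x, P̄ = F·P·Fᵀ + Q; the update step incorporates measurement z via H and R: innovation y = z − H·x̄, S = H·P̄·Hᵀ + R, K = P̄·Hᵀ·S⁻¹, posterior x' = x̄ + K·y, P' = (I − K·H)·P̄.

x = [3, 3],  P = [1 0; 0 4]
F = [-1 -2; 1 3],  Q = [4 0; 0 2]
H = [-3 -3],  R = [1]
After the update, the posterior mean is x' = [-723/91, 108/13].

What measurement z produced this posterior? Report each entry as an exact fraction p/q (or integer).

z = [-1]

x̄ = F·x = [-9, 12]
P̄ = F·P·Fᵀ + Q = [21 -25; -25 39]
S = H·P̄·Hᵀ + R = [91]
K = P̄·Hᵀ·S⁻¹ = [12/91; -6/13]
x' − x̄ = [96/91, -48/13] = K·y
y = (KᵀK)⁻¹·Kᵀ·(x' − x̄) = [8]
z = y + H·x̄ = [8] + [-9] = [-1]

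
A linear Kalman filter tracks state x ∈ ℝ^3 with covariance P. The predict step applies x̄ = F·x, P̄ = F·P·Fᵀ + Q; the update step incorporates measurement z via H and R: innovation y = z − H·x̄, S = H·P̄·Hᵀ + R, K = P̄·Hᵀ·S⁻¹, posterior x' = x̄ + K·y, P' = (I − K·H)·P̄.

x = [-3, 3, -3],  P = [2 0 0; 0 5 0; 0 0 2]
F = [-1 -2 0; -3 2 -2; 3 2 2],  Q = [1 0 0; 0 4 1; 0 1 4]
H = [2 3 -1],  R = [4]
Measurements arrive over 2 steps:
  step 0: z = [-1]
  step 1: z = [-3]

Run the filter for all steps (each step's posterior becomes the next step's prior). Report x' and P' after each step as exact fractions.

step 0: x̄ = F·x = [-3, 21, -9]
step 0: P̄ = F·P·Fᵀ + Q = [23 -14 -26; -14 50 -5; -26 -5 50]
step 0: y = z − H·x̄ = [-67]
step 0: S = H·P̄·Hᵀ + R = [562]
step 0: K = P̄·Hᵀ·S⁻¹ = [15/281; 127/562; -117/562]
step 0: x' = x̄ + K·y = [-1848/281, 3293/562, 2781/562]
step 0: P' = (I − K·H)·P̄ = [6013/281 -5839/281 -5551/281; -5839/281 11971/562 12049/562; -5551/281 12049/562 14411/562]
step 1: x̄ = F·x = [-1445/281, 6056/281, 530/281]
step 1: P̄ = F·P·Fᵀ + Q = [6880/281 -16263/281 -8265/281; -16263/281 63265/281 7896/281; -8265/281 7896/281 19521/281]
step 1: y = z − H·x̄ = [-15591/281]
step 1: S = H·P̄·Hᵀ + R = [408078/281]
step 1: K = P̄·Hᵀ·S⁻¹ = [-13382/204039; 16597/45342; -4121/136026]
step 1: x' = x̄ + K·y = [-102251/68013, 18775/15114, 161737/45342]
step 1: P' = (I − K·H)·P̄ = [3721112/204039 -521699/22671 -2196707/68013; -521699/22671 153981/5038 668101/15114; -2196707/68013 668101/15114 3089461/45342]

step 0: x' = [-1848/281, 3293/562, 2781/562], P' = [6013/281 -5839/281 -5551/281; -5839/281 11971/562 12049/562; -5551/281 12049/562 14411/562]
step 1: x' = [-102251/68013, 18775/15114, 161737/45342], P' = [3721112/204039 -521699/22671 -2196707/68013; -521699/22671 153981/5038 668101/15114; -2196707/68013 668101/15114 3089461/45342]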